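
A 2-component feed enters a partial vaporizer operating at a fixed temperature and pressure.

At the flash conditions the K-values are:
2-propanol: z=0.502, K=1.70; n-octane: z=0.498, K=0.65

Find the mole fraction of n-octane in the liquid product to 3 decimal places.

Material balance + equilibrium reduce to Σ zᵢ(Kᵢ−1)/(1+ψ(Kᵢ−1)) = 0.
g(0) = ΣzᵢKᵢ − 1 = 0.177 and g(1) = 1 − Σzᵢ/Kᵢ = -0.061, so a root lies in (0, 1).
Iterate (Newton) starting at ψ = 0.68:
  ψ = 0.680: g = 0.0093, g' = -0.218 → ψ = 0.723
Converged at ψ = 0.723.
Compositions from xᵢ = zᵢ/(1+ψ(Kᵢ−1)), yᵢ = Kᵢxᵢ:
  2-propanol: x = 0.333, y = 0.567
  n-octane: x = 0.667, y = 0.433

x_n-octane = 0.667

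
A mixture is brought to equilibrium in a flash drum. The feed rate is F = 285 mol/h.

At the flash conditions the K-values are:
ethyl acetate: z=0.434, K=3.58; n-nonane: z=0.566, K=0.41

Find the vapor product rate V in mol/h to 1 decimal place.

V = 147.1 mol/h

Binary case is linear: z₁(K₁−1)(1+ψ(K₂−1)) + z₂(K₂−1)(1+ψ(K₁−1)) = 0
⇒ ψ = [z₁(K₁−1)+z₂(K₂−1)] / [−(K₁−1)(K₂−1)] = 0.7858/1.5222 = 0.516
Then V = ψ·F = 0.5162·285 = 147.1 mol/h and L = F − V = 137.9 mol/h.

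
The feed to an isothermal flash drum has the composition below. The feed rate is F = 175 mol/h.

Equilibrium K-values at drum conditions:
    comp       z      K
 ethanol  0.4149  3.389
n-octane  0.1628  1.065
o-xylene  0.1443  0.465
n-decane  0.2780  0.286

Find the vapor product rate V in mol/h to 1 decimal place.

Material balance + equilibrium reduce to Σ zᵢ(Kᵢ−1)/(1+V/F(Kᵢ−1)) = 0.
g(0) = ΣzᵢKᵢ − 1 = 0.7261 and g(1) = 1 − Σzᵢ/Kᵢ = -0.5576, so a root lies in (0, 1).
Newton iteration, V/F⁰ = 0.5:
  V/F = 0.5000: g = 0.04783, g' = -0.9121 → V/F = 0.5524
  V/F = 0.5524: g = 0.00012, g' = -0.9104 → V/F = 0.5526
Converged at V/F = 0.5526.
Then V = V/F·F = 0.5526·175 = 96.7 mol/h and L = F − V = 78.3 mol/h.

V = 96.7 mol/h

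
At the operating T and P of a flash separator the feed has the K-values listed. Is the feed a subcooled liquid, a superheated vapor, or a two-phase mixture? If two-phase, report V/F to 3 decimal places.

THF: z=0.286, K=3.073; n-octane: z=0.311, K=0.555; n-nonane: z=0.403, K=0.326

two-phase, V/F = 0.152

ΣzᵢKᵢ = 1.183; Σzᵢ/Kᵢ = 1.890.
Both exceed 1, so a two-phase solution exists.
Rachford–Rice: g(ψ) = Σ zᵢ(Kᵢ−1)/(1+ψ(Kᵢ−1)) = 0.
Iterate (Newton) starting at ψ = 0.5:
  ψ = 0.500: g = -0.2966, g' = -0.815 → ψ = 0.136
  ψ = 0.136: g = 0.0162, g' = -1.040 → ψ = 0.152
Converged at ψ = 0.152.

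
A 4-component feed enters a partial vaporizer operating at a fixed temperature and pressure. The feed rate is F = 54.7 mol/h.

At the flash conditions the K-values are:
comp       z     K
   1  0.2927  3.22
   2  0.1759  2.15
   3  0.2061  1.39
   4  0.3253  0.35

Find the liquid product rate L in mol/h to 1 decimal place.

L = 13.5 mol/h

Let β = V/F and solve Σ zᵢ(Kᵢ−1)/(1+β(Kᵢ−1)) = 0.
Feasibility: ΣzᵢKᵢ = 1.7210, Σzᵢ/Kᵢ = 1.2504 — both > 1, two phases present.
Iterate (Newton) starting at β = 0.61:
  β = 0.6100: g = 0.10947, g' = -0.7384 → β = 0.7582
  β = 0.7582: g = -0.00468, g' = -0.8198 → β = 0.7525
Converged at β = 0.7525.
Then V = β·F = 0.7525·54.7 = 41.2 mol/h and L = F − V = 13.5 mol/h.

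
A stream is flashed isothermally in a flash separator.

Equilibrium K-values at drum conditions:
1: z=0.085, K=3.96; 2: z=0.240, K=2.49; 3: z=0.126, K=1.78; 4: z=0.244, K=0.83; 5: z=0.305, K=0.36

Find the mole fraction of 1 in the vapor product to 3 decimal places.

Iterate (Newton) starting at V/F = 0.4:
  V/F = 0.400: g = 0.1073, g' = -0.644 → V/F = 0.567
  V/F = 0.567: g = 0.0038, g' = -0.614 → V/F = 0.573
Converged at V/F = 0.573.
Compositions from xᵢ = zᵢ/(1+V/F(Kᵢ−1)), yᵢ = Kᵢxᵢ:
  1: x = 0.032, y = 0.125
  2: x = 0.129, y = 0.322
  3: x = 0.087, y = 0.155
  4: x = 0.270, y = 0.224
  5: x = 0.482, y = 0.173

y_1 = 0.125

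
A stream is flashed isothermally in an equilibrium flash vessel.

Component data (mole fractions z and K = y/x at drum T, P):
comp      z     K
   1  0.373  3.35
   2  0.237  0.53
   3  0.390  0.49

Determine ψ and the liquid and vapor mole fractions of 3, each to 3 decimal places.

ψ = 0.487, x_3 = 0.519, y_3 = 0.254

Newton iteration, ψ⁰ = 0.5:
  ψ = 0.500: g = -0.0096, g' = -0.708 → ψ = 0.486
  ψ = 0.486: g = 0.0001, g' = -0.716 → ψ = 0.487
Converged at ψ = 0.487.
Compositions from xᵢ = zᵢ/(1+ψ(Kᵢ−1)), yᵢ = Kᵢxᵢ:
  1: x = 0.174, y = 0.583
  2: x = 0.307, y = 0.163
  3: x = 0.519, y = 0.254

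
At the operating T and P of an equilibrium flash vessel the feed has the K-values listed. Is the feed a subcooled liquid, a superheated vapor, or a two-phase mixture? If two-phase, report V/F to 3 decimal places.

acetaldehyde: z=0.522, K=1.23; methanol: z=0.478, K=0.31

subcooled liquid

ΣzᵢKᵢ = 0.790; Σzᵢ/Kᵢ = 1.966.
Since ΣzᵢKᵢ < 1 the mixture is below its bubble point — single liquid phase.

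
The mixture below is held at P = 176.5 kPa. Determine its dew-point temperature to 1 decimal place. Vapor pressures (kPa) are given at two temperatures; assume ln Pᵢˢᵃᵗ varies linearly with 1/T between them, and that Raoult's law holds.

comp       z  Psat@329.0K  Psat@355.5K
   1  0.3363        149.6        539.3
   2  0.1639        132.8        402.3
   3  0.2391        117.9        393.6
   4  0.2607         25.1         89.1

T = 350.6 K

Dew-point temperature: Σzᵢ·P/Pᵢˢᵃᵗ(T) = 1. Interpolate ln Pᵢˢᵃᵗ = aᵢ + bᵢ/T.
  T = 329.0 K: ΣzᵢP/Pᵢˢᵃᵗ = 2.8058
  T = 355.5 K: ΣzᵢP/Pᵢˢᵃᵗ = 0.8056
  T = 342.2 K: ΣzᵢP/Pᵢˢᵃᵗ = 1.4706
  T = 348.9 K: ΣzᵢP/Pᵢˢᵃᵗ = 1.0797
  T = 352.2 K: ΣzᵢP/Pᵢˢᵃᵗ = 0.9314
  T = 350.5 K: ΣzᵢP/Pᵢˢᵃᵗ = 1.0047
Interpolating between 350.5 K and 352.2 K gives T ≈ 350.6 K.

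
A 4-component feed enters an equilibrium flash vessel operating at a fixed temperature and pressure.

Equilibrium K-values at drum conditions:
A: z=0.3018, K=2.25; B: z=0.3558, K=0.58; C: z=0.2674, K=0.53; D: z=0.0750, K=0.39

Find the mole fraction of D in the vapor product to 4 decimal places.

y_D = 0.0311

Newton–Raphson from β = 0.5:
  β = 0.5000: g = -0.18712, g' = -0.4379 → β = 0.0726
  β = 0.0726: g = 0.01371, g' = -0.5570 → β = 0.0973
  β = 0.0973: g = 0.00022, g' = -0.5395 → β = 0.0977
Converged at β = 0.0977.
Compositions from xᵢ = zᵢ/(1+β(Kᵢ−1)), yᵢ = Kᵢxᵢ:
  A: x = 0.2690, y = 0.6052
  B: x = 0.3710, y = 0.2152
  C: x = 0.2803, y = 0.1485
  D: x = 0.0798, y = 0.0311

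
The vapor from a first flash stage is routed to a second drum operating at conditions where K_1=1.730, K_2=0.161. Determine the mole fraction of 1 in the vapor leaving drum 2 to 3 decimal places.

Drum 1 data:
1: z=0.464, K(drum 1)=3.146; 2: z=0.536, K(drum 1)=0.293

y_1 (drum 2) = 0.925

Drum 1:
Let ψ₁ = V/F and solve Σ zᵢ(Kᵢ−1)/(1+ψ₁(Kᵢ−1)) = 0.
Check two-phase: ΣzᵢKᵢ = 1.617 > 1 and Σzᵢ/Kᵢ = 1.977 > 1, so g(0) = 0.617 > 0 and g(1) = -0.977 < 0.
Newton–Raphson from ψ₁ = 0.5:
  ψ₁ = 0.500: g = -0.1058, g' = -1.138 → ψ₁ = 0.407
Converged at ψ₁ = 0.407.
Drum-1 compositions:
  1: x = 0.248, y = 0.780
  2: x = 0.752, y = 0.220
Drum-2 feed = drum-1 vapor: z₂ = (0.7796, 0.2204).
Drum 2:
Rachford–Rice: g(ψ₂) = Σ zᵢ(Kᵢ−1)/(1+ψ₂(Kᵢ−1)) = 0.
g(0) = ΣzᵢKᵢ − 1 = 0.384 and g(1) = 1 − Σzᵢ/Kᵢ = -0.820, so a root lies in (0, 1).
Binary case is linear: z₁(K₁−1)(1+ψ₂(K₂−1)) + z₂(K₂−1)(1+ψ₂(K₁−1)) = 0
⇒ ψ₂ = [z₁(K₁−1)+z₂(K₂−1)] / [−(K₁−1)(K₂−1)] = 0.3842/0.6125 = 0.627
  1: x = 0.535, y = 0.925
  2: x = 0.465, y = 0.075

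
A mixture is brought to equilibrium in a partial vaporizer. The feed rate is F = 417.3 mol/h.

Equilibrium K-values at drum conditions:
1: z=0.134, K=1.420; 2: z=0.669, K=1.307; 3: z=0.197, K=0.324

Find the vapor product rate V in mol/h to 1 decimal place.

Iterate (Newton) starting at V/F = 0.65:
  V/F = 0.650: g = -0.0221, g' = -0.345 → V/F = 0.586
  V/F = 0.586: g = -0.0013, g' = -0.307 → V/F = 0.582
Converged at V/F = 0.582.
Then V = V/F·F = 0.5818·417.3 = 242.8 mol/h and L = F − V = 174.5 mol/h.

V = 242.8 mol/h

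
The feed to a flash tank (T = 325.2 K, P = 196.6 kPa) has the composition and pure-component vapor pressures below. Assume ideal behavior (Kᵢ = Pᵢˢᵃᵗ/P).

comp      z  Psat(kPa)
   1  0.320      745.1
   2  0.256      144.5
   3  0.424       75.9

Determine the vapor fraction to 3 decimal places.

ψ = 0.401

Raoult's law: Kᵢ = Pᵢˢᵃᵗ/P = Pᵢˢᵃᵗ/196.6.
  K_1 = 745.1/196.6 = 3.78993, K_2 = 144.5/196.6 = 0.73499, K_3 = 75.9/196.6 = 0.38606
Material balance + equilibrium reduce to Σ zᵢ(Kᵢ−1)/(1+ψ(Kᵢ−1)) = 0.
Check two-phase: ΣzᵢKᵢ = 1.565 > 1 and Σzᵢ/Kᵢ = 1.531 > 1, so g(0) = 0.565 > 0 and g(1) = -0.531 < 0.
Newton iteration, ψ⁰ = 0.45:
  ψ = 0.450: g = -0.0409, g' = -0.818 → ψ = 0.400
  ψ = 0.400: g = 0.0010, g' = -0.860 → ψ = 0.401
Converged at ψ = 0.401.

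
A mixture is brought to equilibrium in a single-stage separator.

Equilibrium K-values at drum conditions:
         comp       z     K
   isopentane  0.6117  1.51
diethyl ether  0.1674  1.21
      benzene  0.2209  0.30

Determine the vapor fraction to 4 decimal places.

Material balance + equilibrium reduce to Σ zᵢ(Kᵢ−1)/(1+ψ(Kᵢ−1)) = 0.
g(0) = ΣzᵢKᵢ − 1 = 0.1925 and g(1) = 1 − Σzᵢ/Kᵢ = -0.2798, so a root lies in (0, 1).
Newton–Raphson from ψ = 0.5:
  ψ = 0.5000: g = 0.04250, g' = -0.3633 → ψ = 0.6170
  ψ = 0.6170: g = -0.00377, g' = -0.4332 → ψ = 0.6083
  ψ = 0.6083: g = -0.00003, g' = -0.4268 → ψ = 0.6082
Converged at ψ = 0.6082.

ψ = 0.6082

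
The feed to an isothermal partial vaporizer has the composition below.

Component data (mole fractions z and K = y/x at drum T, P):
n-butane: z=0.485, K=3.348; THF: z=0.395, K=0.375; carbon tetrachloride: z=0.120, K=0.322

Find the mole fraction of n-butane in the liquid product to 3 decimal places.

x_n-butane = 0.214

Let ψ = V/F and solve Σ zᵢ(Kᵢ−1)/(1+ψ(Kᵢ−1)) = 0.
g(0) = ΣzᵢKᵢ − 1 = 0.811 and g(1) = 1 − Σzᵢ/Kᵢ = -0.571, so a root lies in (0, 1).
Iterate (Newton) starting at ψ = 0.5:
  ψ = 0.500: g = 0.0416, g' = -1.018 → ψ = 0.541
Converged at ψ = 0.541.
Compositions from xᵢ = zᵢ/(1+ψ(Kᵢ−1)), yᵢ = Kᵢxᵢ:
  n-butane: x = 0.214, y = 0.715
  THF: x = 0.597, y = 0.224
  carbon tetrachloride: x = 0.190, y = 0.061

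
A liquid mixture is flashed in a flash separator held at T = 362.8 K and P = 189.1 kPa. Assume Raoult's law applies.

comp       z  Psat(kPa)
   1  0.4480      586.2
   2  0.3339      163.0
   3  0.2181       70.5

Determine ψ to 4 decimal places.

Raoult's law: Kᵢ = Pᵢˢᵃᵗ/P = Pᵢˢᵃᵗ/189.1.
  K_1 = 586.2/189.1 = 3.099947, K_2 = 163.0/189.1 = 0.861978, K_3 = 70.5/189.1 = 0.372819
Let ψ = V/F and solve Σ zᵢ(Kᵢ−1)/(1+ψ(Kᵢ−1)) = 0.
Check two-phase: ΣzᵢKᵢ = 1.7579 > 1 and Σzᵢ/Kᵢ = 1.1169 > 1, so g(0) = 0.7579 > 0 and g(1) = -0.1169 < 0.
Newton iteration, ψ⁰ = 0.57:
  ψ = 0.5700: g = 0.16530, g' = -0.6246 → ψ = 0.8346
  ψ = 0.8346: g = 0.00263, g' = -0.6466 → ψ = 0.8387
Converged at ψ = 0.8387.

ψ = 0.8387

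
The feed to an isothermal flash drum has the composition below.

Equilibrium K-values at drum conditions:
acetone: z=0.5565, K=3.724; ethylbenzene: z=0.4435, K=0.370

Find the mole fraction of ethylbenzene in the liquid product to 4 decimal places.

Newton–Raphson from V/F = 0.39:
  V/F = 0.3900: g = 0.36462, g' = -1.2802 → V/F = 0.6748
  V/F = 0.6748: g = 0.04808, g' = -1.0453 → V/F = 0.7208
  V/F = 0.7208: g = -0.00030, g' = -1.0609 → V/F = 0.7205
Converged at V/F = 0.7205.
Compositions from xᵢ = zᵢ/(1+V/F(Kᵢ−1)), yᵢ = Kᵢxᵢ:
  acetone: x = 0.1878, y = 0.6995
  ethylbenzene: x = 0.8122, y = 0.3005

x_ethylbenzene = 0.8122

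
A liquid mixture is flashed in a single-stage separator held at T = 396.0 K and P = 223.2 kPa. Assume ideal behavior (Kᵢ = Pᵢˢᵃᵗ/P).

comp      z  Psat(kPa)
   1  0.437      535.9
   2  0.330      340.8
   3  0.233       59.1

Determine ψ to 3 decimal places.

ψ = 0.795

Raoult's law: Kᵢ = Pᵢˢᵃᵗ/P = Pᵢˢᵃᵗ/223.2.
  K_1 = 535.9/223.2 = 2.40099, K_2 = 340.8/223.2 = 1.52688, K_3 = 59.1/223.2 = 0.26478
Rachford–Rice: g(ψ) = Σ zᵢ(Kᵢ−1)/(1+ψ(Kᵢ−1)) = 0.
Feasibility: ΣzᵢKᵢ = 1.615, Σzᵢ/Kᵢ = 1.278 — both > 1, two phases present.
Newton–Raphson from ψ = 0.54:
  ψ = 0.540: g = 0.1998, g' = -0.680 → ψ = 0.834
  ψ = 0.834: g = -0.0396, g' = -1.068 → ψ = 0.797
  ψ = 0.797: g = -0.0019, g' = -0.971 → ψ = 0.795
Converged at ψ = 0.795.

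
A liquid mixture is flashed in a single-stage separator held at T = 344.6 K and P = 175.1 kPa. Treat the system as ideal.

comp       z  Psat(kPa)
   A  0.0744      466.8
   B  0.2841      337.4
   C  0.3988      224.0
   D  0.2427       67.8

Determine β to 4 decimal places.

β = 0.8074

Raoult's law: Kᵢ = Pᵢˢᵃᵗ/P = Pᵢˢᵃᵗ/175.1.
  K_A = 466.8/175.1 = 2.665905, K_B = 337.4/175.1 = 1.926899, K_C = 224.0/175.1 = 1.279269, K_D = 67.8/175.1 = 0.387207
Material balance + equilibrium reduce to Σ zᵢ(Kᵢ−1)/(1+β(Kᵢ−1)) = 0.
g(0) = ΣzᵢKᵢ − 1 = 0.3499 and g(1) = 1 − Σzᵢ/Kᵢ = -0.1139, so a root lies in (0, 1).
Newton–Raphson from β = 0.5:
  β = 0.5000: g = 0.13086, g' = -0.3888 → β = 0.8366
  β = 0.8366: g = -0.01478, g' = -0.5176 → β = 0.8080
  β = 0.8080: g = -0.00032, g' = -0.4956 → β = 0.8074
Converged at β = 0.8074.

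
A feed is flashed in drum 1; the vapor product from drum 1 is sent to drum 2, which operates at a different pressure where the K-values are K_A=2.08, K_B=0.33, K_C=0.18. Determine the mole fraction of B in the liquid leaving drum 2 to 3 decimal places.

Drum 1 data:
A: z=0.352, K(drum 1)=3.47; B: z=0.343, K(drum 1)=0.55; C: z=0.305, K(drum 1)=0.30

x_B (drum 2) = 0.366

Drum 1:
Let ψ₁ = V/F and solve Σ zᵢ(Kᵢ−1)/(1+ψ₁(Kᵢ−1)) = 0.
Feasibility: ΣzᵢKᵢ = 1.502, Σzᵢ/Kᵢ = 1.742 — both > 1, two phases present.
Newton–Raphson from ψ₁ = 0.45:
  ψ₁ = 0.450: g = -0.0935, g' = -0.909 → ψ₁ = 0.347
  ψ₁ = 0.347: g = 0.0030, g' = -0.981 → ψ₁ = 0.350
Converged at ψ₁ = 0.350.
Drum-1 compositions:
  A: x = 0.189, y = 0.655
  B: x = 0.407, y = 0.224
  C: x = 0.404, y = 0.121
Drum-2 feed = drum-1 vapor: z₂ = (0.6548, 0.2240, 0.1212).
Drum 2:
Material balance + equilibrium reduce to Σ zᵢ(Kᵢ−1)/(1+ψ₂(Kᵢ−1)) = 0.
g(0) = ΣzᵢKᵢ − 1 = 0.458 and g(1) = 1 − Σzᵢ/Kᵢ = -0.667, so a root lies in (0, 1).
Newton–Raphson from ψ₂ = 0.45:
  ψ₂ = 0.450: g = 0.1035, g' = -0.757 → ψ₂ = 0.587
  ψ₂ = 0.587: g = -0.0060, g' = -0.862 → ψ₂ = 0.580
Converged at ψ₂ = 0.580.
  A: x = 0.403, y = 0.838
  B: x = 0.366, y = 0.121
  C: x = 0.231, y = 0.042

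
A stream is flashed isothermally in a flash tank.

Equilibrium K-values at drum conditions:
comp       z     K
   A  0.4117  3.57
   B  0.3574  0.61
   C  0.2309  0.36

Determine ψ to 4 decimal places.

ψ = 0.5926

Newton–Raphson from ψ = 0.5:
  ψ = 0.5000: g = 0.07258, g' = -0.8092 → ψ = 0.5897
  ψ = 0.5897: g = 0.00225, g' = -0.7654 → ψ = 0.5926
Converged at ψ = 0.5926.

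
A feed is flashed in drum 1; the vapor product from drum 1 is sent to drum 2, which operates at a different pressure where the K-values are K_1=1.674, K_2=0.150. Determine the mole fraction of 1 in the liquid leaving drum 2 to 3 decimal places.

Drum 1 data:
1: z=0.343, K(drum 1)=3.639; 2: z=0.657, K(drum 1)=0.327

Drum 1:
Rachford–Rice: g(ψ₁) = Σ zᵢ(Kᵢ−1)/(1+ψ₁(Kᵢ−1)) = 0.
Check two-phase: ΣzᵢKᵢ = 1.463 > 1 and Σzᵢ/Kᵢ = 2.103 > 1, so g(0) = 0.463 > 0 and g(1) = -1.103 < 0.
Binary case is linear: z₁(K₁−1)(1+ψ₁(K₂−1)) + z₂(K₂−1)(1+ψ₁(K₁−1)) = 0
⇒ ψ₁ = [z₁(K₁−1)+z₂(K₂−1)] / [−(K₁−1)(K₂−1)] = 0.4630/1.7760 = 0.261
Drum-1 compositions:
  1: x = 0.203, y = 0.739
  2: x = 0.797, y = 0.261
Drum-2 feed = drum-1 vapor: z₂ = (0.7394, 0.2606).
Drum 2:
Let ψ₂ = V/F and solve Σ zᵢ(Kᵢ−1)/(1+ψ₂(Kᵢ−1)) = 0.
Feasibility: ΣzᵢKᵢ = 1.277, Σzᵢ/Kᵢ = 2.179 — both > 1, two phases present.
Iterate (Newton) starting at ψ₂ = 0.47:
  ψ₂ = 0.470: g = 0.0097, g' = -0.716 → ψ₂ = 0.484
  ψ₂ = 0.484: g = -0.0001, g' = -0.734 → ψ₂ = 0.483
Converged at ψ₂ = 0.483.
  1: x = 0.558, y = 0.934
  2: x = 0.442, y = 0.066

x_1 (drum 2) = 0.558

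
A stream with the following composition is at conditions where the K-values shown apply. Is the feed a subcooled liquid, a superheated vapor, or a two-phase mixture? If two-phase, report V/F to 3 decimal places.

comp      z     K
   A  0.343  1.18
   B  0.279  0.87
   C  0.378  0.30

ΣzᵢKᵢ = 0.761; Σzᵢ/Kᵢ = 1.871.
Since ΣzᵢKᵢ < 1 the mixture is below its bubble point — single liquid phase.

subcooled liquid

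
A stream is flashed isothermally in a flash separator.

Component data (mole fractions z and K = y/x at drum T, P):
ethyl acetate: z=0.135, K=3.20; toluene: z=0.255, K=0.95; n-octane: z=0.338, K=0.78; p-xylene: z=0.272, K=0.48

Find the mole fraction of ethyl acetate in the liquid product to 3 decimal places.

Material balance + equilibrium reduce to Σ zᵢ(Kᵢ−1)/(1+ψ(Kᵢ−1)) = 0.
g(0) = ΣzᵢKᵢ − 1 = 0.068 and g(1) = 1 − Σzᵢ/Kᵢ = -0.311, so a root lies in (0, 1).
Newton iteration, ψ⁰ = 0.51:
  ψ = 0.510: g = -0.1494, g' = -0.303 → ψ = 0.017
  ψ = 0.017: g = 0.0564, g' = -0.700 → ψ = 0.097
  ψ = 0.097: g = 0.0069, g' = -0.543 → ψ = 0.110
Converged at ψ = 0.110.
Compositions from xᵢ = zᵢ/(1+ψ(Kᵢ−1)), yᵢ = Kᵢxᵢ:
  ethyl acetate: x = 0.109, y = 0.348
  toluene: x = 0.256, y = 0.244
  n-octane: x = 0.346, y = 0.270
  p-xylene: x = 0.289, y = 0.138

x_ethyl acetate = 0.109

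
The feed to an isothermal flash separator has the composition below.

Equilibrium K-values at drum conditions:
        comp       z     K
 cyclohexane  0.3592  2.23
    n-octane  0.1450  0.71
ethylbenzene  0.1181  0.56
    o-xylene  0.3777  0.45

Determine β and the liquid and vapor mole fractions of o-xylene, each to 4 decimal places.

β = 0.2371, x_o-xylene = 0.4343, y_o-xylene = 0.1955

Let β = V/F and solve Σ zᵢ(Kᵢ−1)/(1+β(Kᵢ−1)) = 0.
Check two-phase: ΣzᵢKᵢ = 1.1401 > 1 and Σzᵢ/Kᵢ = 1.4155 > 1, so g(0) = 0.1401 > 0 and g(1) = -0.4155 < 0.
Iterate (Newton) starting at β = 0.57:
  β = 0.5700: g = -0.16261, g' = -0.4885 → β = 0.2371
Converged at β = 0.2371.
Compositions from xᵢ = zᵢ/(1+β(Kᵢ−1)), yᵢ = Kᵢxᵢ:
  cyclohexane: x = 0.2781, y = 0.6202
  n-octane: x = 0.1557, y = 0.1106
  ethylbenzene: x = 0.1319, y = 0.0738
  o-xylene: x = 0.4343, y = 0.1955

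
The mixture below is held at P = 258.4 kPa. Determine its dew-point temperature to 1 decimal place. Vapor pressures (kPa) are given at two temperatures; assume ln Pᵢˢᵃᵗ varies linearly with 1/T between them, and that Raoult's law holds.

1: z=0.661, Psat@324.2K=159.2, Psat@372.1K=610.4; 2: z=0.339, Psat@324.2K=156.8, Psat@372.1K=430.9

Dew-point temperature: Σzᵢ·P/Pᵢˢᵃᵗ(T) = 1. Interpolate ln Pᵢˢᵃᵗ = aᵢ + bᵢ/T.
  T = 324.2 K: ΣzᵢP/Pᵢˢᵃᵗ = 1.6315
  T = 372.1 K: ΣzᵢP/Pᵢˢᵃᵗ = 0.4831
  T = 348.1 K: ΣzᵢP/Pᵢˢᵃᵗ = 0.8497
  T = 336.1 K: ΣzᵢP/Pᵢˢᵃᵗ = 1.1644
  T = 342.1 K: ΣzᵢP/Pᵢˢᵃᵗ = 0.9917
  T = 339.1 K: ΣzᵢP/Pᵢˢᵃᵗ = 1.0738
  T = 340.6 K: ΣzᵢP/Pᵢˢᵃᵗ = 1.0317
Interpolating between 340.6 K and 342.1 K gives T ≈ 341.8 K.

T = 341.8 K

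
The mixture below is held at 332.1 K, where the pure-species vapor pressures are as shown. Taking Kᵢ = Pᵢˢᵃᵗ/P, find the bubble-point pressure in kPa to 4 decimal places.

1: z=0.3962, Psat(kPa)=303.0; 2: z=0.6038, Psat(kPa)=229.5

Pbub = 258.6207 kPa

At the bubble point ψ → 0, so ΣzᵢKᵢ = 1 with Kᵢ = Pᵢˢᵃᵗ/P ⇒ P = ΣzᵢPᵢˢᵃᵗ.
P = 0.3962·303.0 + 0.6038·229.5 = 258.6207 kPa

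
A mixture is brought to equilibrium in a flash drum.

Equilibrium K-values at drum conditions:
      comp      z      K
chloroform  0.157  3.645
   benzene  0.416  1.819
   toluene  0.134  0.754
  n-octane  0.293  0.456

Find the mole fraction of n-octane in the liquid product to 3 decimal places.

Rachford–Rice: g(V/F) = Σ zᵢ(Kᵢ−1)/(1+V/F(Kᵢ−1)) = 0.
Feasibility: ΣzᵢKᵢ = 1.564, Σzᵢ/Kᵢ = 1.092 — both > 1, two phases present.
Iterate (Newton) starting at V/F = 0.3:
  V/F = 0.300: g = 0.2790, g' = -0.655 → V/F = 0.726
  V/F = 0.726: g = 0.0522, g' = -0.487 → V/F = 0.833
  V/F = 0.833: g = -0.0009, g' = -0.509 → V/F = 0.831
Converged at V/F = 0.831.
Compositions from xᵢ = zᵢ/(1+V/F(Kᵢ−1)), yᵢ = Kᵢxᵢ:
  chloroform: x = 0.049, y = 0.179
  benzene: x = 0.247, y = 0.450
  toluene: x = 0.168, y = 0.127
  n-octane: x = 0.535, y = 0.244

x_n-octane = 0.535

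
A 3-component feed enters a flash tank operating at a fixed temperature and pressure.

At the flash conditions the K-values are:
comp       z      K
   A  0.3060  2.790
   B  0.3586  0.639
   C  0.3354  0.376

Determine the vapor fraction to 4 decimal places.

ψ = 0.2334

Newton iteration, ψ⁰ = 0.5:
  ψ = 0.5000: g = -0.17312, g' = -0.6185 → ψ = 0.2201
  ψ = 0.2201: g = 0.00969, g' = -0.7352 → ψ = 0.2333
  ψ = 0.2333: g = 0.00008, g' = -0.7225 → ψ = 0.2334
Converged at ψ = 0.2334.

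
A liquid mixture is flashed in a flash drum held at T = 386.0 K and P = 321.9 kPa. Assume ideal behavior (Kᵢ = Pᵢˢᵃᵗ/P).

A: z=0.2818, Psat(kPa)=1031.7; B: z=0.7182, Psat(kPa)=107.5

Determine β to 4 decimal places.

β = 0.0974

Raoult's law: Kᵢ = Pᵢˢᵃᵗ/P = Pᵢˢᵃᵗ/321.9.
  K_A = 1031.7/321.9 = 3.205033, K_B = 107.5/321.9 = 0.333955
Material balance + equilibrium reduce to Σ zᵢ(Kᵢ−1)/(1+β(Kᵢ−1)) = 0.
Check two-phase: ΣzᵢKᵢ = 1.1430 > 1 and Σzᵢ/Kᵢ = 2.2385 > 1, so g(0) = 0.1430 > 0 and g(1) = -1.2385 < 0.
Binary case is linear: z₁(K₁−1)(1+β(K₂−1)) + z₂(K₂−1)(1+β(K₁−1)) = 0
⇒ β = [z₁(K₁−1)+z₂(K₂−1)] / [−(K₁−1)(K₂−1)] = 0.14302/1.46865 = 0.0974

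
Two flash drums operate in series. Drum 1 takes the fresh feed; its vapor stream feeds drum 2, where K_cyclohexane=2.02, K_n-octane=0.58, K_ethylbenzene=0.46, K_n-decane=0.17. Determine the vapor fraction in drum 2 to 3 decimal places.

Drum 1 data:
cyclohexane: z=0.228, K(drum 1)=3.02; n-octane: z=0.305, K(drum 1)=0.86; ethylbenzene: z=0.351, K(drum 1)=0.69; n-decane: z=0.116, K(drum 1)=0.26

Drum 1:
Material balance + equilibrium reduce to Σ zᵢ(Kᵢ−1)/(1+ψ₁(Kᵢ−1)) = 0.
Feasibility: ΣzᵢKᵢ = 1.223, Σzᵢ/Kᵢ = 1.385 — both > 1, two phases present.
Newton iteration, ψ₁⁰ = 0.49:
  ψ₁ = 0.490: g = -0.0774, g' = -0.445 → ψ₁ = 0.316
  ψ₁ = 0.316: g = 0.0037, g' = -0.503 → ψ₁ = 0.324
Converged at ψ₁ = 0.324.
Drum-1 compositions:
  cyclohexane: x = 0.138, y = 0.416
  n-octane: x = 0.319, y = 0.275
  ethylbenzene: x = 0.390, y = 0.269
  n-decane: x = 0.153, y = 0.040
Drum-2 feed = drum-1 vapor: z₂ = (0.4164, 0.2747, 0.2692, 0.0397).
Drum 2:
Rachford–Rice: g(ψ₂) = Σ zᵢ(Kᵢ−1)/(1+ψ₂(Kᵢ−1)) = 0.
g(0) = ΣzᵢKᵢ − 1 = 0.131 and g(1) = 1 − Σzᵢ/Kᵢ = -0.498, so a root lies in (0, 1).
Newton–Raphson from ψ₂ = 0.45:
  ψ₂ = 0.450: g = -0.0957, g' = -0.484 → ψ₂ = 0.252
  ψ₂ = 0.252: g = -0.0011, g' = -0.484 → ψ₂ = 0.250
Converged at ψ₂ = 0.250.
  cyclohexane: x = 0.332, y = 0.670
  n-octane: x = 0.307, y = 0.178
  ethylbenzene: x = 0.311, y = 0.143
  n-decane: x = 0.050, y = 0.009

V/F (drum 2) = 0.250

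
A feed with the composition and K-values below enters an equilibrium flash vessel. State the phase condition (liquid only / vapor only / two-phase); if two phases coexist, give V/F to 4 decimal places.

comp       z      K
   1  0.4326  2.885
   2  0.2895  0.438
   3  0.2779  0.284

ΣzᵢKᵢ = 1.4538; Σzᵢ/Kᵢ = 1.7894.
Both exceed 1, so a two-phase solution exists.
Rachford–Rice: g(ψ) = Σ zᵢ(Kᵢ−1)/(1+ψ(Kᵢ−1)) = 0.
Newton–Raphson from ψ = 0.44:
  ψ = 0.4400: g = -0.06089, g' = -0.9243 → ψ = 0.3741
  ψ = 0.3741: g = 0.00042, g' = -0.9410 → ψ = 0.3746
Converged at ψ = 0.3746.

two-phase, V/F = 0.3746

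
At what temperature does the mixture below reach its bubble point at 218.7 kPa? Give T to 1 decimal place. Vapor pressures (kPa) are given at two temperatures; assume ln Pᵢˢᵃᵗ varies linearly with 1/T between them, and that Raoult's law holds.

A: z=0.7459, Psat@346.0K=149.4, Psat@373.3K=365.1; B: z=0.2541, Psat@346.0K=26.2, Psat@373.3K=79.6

T = 364.1 K

Bubble-point temperature: ΣzᵢPᵢˢᵃᵗ(T) = P. Interpolate ln Pᵢˢᵃᵗ = aᵢ + bᵢ/T.
  T = 346.0 K: ΣzᵢPᵢˢᵃᵗ = 118.09 kPa
  T = 373.3 K: ΣzᵢPᵢˢᵃᵗ = 292.55 kPa
  T = 359.6 K: ΣzᵢPᵢˢᵃᵗ = 188.72 kPa
  T = 366.5 K: ΣzᵢPᵢˢᵃᵗ = 236.29 kPa
  T = 363.1 K: ΣzᵢPᵢˢᵃᵗ = 211.74 kPa
  T = 364.8 K: ΣzᵢPᵢˢᵃᵗ = 223.74 kPa
Interpolating between 363.1 K and 364.8 K gives T ≈ 364.1 K.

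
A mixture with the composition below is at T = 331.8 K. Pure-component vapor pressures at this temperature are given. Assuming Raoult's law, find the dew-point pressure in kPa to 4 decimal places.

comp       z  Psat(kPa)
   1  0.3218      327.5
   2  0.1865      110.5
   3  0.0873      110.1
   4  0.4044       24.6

At the dew point ψ → 1, so Σzᵢ/Kᵢ = 1 with Kᵢ = Pᵢˢᵃᵗ/P ⇒ 1/P = Σzᵢ/Pᵢˢᵃᵗ.
1/P = 0.3218/327.5 + 0.1865/110.5 + 0.0873/110.1 + 0.4044/24.6 = 0.0199023 ⇒ P = 50.2454 kPa

Pdew = 50.2454 kPa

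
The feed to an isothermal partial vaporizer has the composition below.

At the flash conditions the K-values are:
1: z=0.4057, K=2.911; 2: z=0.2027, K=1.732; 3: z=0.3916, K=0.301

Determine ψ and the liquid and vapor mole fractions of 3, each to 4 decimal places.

ψ = 0.5923, x_3 = 0.6683, y_3 = 0.2012

Newton–Raphson from ψ = 0.5:
  ψ = 0.5000: g = 0.08429, g' = -0.8978 → ψ = 0.5939
  ψ = 0.5939: g = -0.00144, g' = -0.9372 → ψ = 0.5923
Converged at ψ = 0.5923.
Compositions from xᵢ = zᵢ/(1+ψ(Kᵢ−1)), yᵢ = Kᵢxᵢ:
  1: x = 0.1903, y = 0.5539
  2: x = 0.1414, y = 0.2449
  3: x = 0.6683, y = 0.2012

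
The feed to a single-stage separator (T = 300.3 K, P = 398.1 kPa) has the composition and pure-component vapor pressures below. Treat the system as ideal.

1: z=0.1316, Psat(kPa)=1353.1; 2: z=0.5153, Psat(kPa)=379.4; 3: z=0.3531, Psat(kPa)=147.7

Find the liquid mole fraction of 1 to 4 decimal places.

Raoult's law: Kᵢ = Pᵢˢᵃᵗ/P = Pᵢˢᵃᵗ/398.1.
  K_1 = 1353.1/398.1 = 3.398895, K_2 = 379.4/398.1 = 0.953027, K_3 = 147.7/398.1 = 0.371012
Iterate (Newton) starting at V/F = 0.4:
  V/F = 0.4000: g = -0.16032, g' = -0.4478 → V/F = 0.0420
  V/F = 0.0420: g = 0.03443, g' = -0.7736 → V/F = 0.0865
  V/F = 0.0865: g = 0.00227, g' = -0.6768 → V/F = 0.0898
  V/F = 0.0898: g = 0.00001, g' = -0.6706 → V/F = 0.0899
Converged at V/F = 0.0899.
Compositions from xᵢ = zᵢ/(1+V/F(Kᵢ−1)), yᵢ = Kᵢxᵢ:
  1: x = 0.1083, y = 0.3680
  2: x = 0.5175, y = 0.4932
  3: x = 0.3743, y = 0.1389

x_1 = 0.1083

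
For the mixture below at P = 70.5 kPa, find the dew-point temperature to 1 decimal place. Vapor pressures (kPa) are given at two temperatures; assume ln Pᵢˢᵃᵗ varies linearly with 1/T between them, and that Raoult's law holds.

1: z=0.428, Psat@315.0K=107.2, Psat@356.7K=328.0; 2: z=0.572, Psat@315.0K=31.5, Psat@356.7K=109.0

T = 329.1 K

Dew-point temperature: Σzᵢ·P/Pᵢˢᵃᵗ(T) = 1. Interpolate ln Pᵢˢᵃᵗ = aᵢ + bᵢ/T.
  T = 315.0 K: ΣzᵢP/Pᵢˢᵃᵗ = 1.5617
  T = 356.7 K: ΣzᵢP/Pᵢˢᵃᵗ = 0.4620
  T = 335.9 K: ΣzᵢP/Pᵢˢᵃᵗ = 0.8164
  T = 325.4 K: ΣzᵢP/Pᵢˢᵃᵗ = 1.1191
  T = 330.6 K: ΣzᵢP/Pᵢˢᵃᵗ = 0.9549
  T = 328.0 K: ΣzᵢP/Pᵢˢᵃᵗ = 1.0331
Interpolating between 328.0 K and 330.6 K gives T ≈ 329.1 K.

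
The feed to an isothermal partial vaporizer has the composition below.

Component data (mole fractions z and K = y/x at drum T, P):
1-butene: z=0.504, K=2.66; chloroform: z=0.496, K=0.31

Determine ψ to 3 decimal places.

Let ψ = V/F and solve Σ zᵢ(Kᵢ−1)/(1+ψ(Kᵢ−1)) = 0.
Check two-phase: ΣzᵢKᵢ = 1.494 > 1 and Σzᵢ/Kᵢ = 1.789 > 1, so g(0) = 0.494 > 0 and g(1) = -0.789 < 0.
Newton–Raphson from ψ = 0.58:
  ψ = 0.580: g = -0.1443, g' = -1.017 → ψ = 0.438
  ψ = 0.438: g = -0.0061, g' = -0.951 → ψ = 0.432
Converged at ψ = 0.432.

ψ = 0.432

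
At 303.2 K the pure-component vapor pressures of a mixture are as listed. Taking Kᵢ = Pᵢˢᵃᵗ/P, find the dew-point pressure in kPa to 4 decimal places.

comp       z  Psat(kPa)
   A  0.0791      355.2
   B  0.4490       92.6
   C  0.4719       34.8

At the dew point ψ → 1, so Σzᵢ/Kᵢ = 1 with Kᵢ = Pᵢˢᵃᵗ/P ⇒ 1/P = Σzᵢ/Pᵢˢᵃᵗ.
1/P = 0.0791/355.2 + 0.4490/92.6 + 0.4719/34.8 = 0.0186318 ⇒ P = 53.6715 kPa

Pdew = 53.6715 kPa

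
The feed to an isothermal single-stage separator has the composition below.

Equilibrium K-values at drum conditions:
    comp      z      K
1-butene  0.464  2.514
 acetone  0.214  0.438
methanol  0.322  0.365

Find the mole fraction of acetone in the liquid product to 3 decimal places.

Material balance + equilibrium reduce to Σ zᵢ(Kᵢ−1)/(1+ψ(Kᵢ−1)) = 0.
g(0) = ΣzᵢKᵢ − 1 = 0.378 and g(1) = 1 − Σzᵢ/Kᵢ = -0.555, so a root lies in (0, 1).
Iterate (Newton) starting at ψ = 0.5:
  ψ = 0.500: g = -0.0670, g' = -0.754 → ψ = 0.411
Converged at ψ = 0.411.
Compositions from xᵢ = zᵢ/(1+ψ(Kᵢ−1)), yᵢ = Kᵢxᵢ:
  1-butene: x = 0.286, y = 0.719
  acetone: x = 0.278, y = 0.122
  methanol: x = 0.436, y = 0.159

x_acetone = 0.278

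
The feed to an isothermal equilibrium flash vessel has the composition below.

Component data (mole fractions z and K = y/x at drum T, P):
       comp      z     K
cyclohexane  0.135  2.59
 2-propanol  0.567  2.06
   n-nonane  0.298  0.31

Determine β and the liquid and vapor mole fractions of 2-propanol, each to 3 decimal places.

β = 0.757, x_2-propanol = 0.314, y_2-propanol = 0.648

Iterate (Newton) starting at β = 0.5:
  β = 0.500: g = 0.1985, g' = -0.709 → β = 0.780
  β = 0.780: g = -0.0205, g' = -0.924 → β = 0.758
  β = 0.758: g = -0.0004, g' = -0.889 → β = 0.757
Converged at β = 0.757.
Compositions from xᵢ = zᵢ/(1+β(Kᵢ−1)), yᵢ = Kᵢxᵢ:
  cyclohexane: x = 0.061, y = 0.159
  2-propanol: x = 0.314, y = 0.648
  n-nonane: x = 0.624, y = 0.194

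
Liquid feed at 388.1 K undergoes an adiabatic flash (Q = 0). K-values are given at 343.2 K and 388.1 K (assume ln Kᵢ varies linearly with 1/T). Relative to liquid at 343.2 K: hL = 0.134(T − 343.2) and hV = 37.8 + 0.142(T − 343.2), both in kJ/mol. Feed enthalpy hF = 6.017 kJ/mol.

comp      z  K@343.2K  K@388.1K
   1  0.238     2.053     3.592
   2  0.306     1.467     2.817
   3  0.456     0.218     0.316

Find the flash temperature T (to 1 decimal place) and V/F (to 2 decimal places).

Adiabatic flash: solve Rachford–Rice at each trial T, then check hF = ψ·hV(T) + (1−ψ)·hL(T).
  T = 343.2 K: K = (2.053, 1.467, 0.218), RR gives ψ = 0.061, H_out = 2.304 kJ/mol
  T = 388.1 K: K = (3.592, 2.817, 0.316), RR gives ψ = 0.580, H_out = 28.153 kJ/mol
  T = 365.6 K: K = (2.761, 2.072, 0.265), RR gives ψ = 0.401, H_out = 18.241 kJ/mol
  T = 354.4 K: K = (2.392, 1.753, 0.241), RR gives ψ = 0.266, H_out = 11.595 kJ/mol
  T = 348.8 K: K = (2.219, 1.606, 0.230), RR gives ψ = 0.176, H_out = 7.408 kJ/mol
  T = 346.0 K: K = (2.135, 1.536, 0.224), RR gives ψ = 0.122, H_out = 4.994 kJ/mol
  T = 347.4 K: K = (2.177, 1.571, 0.227), RR gives ψ = 0.150, H_out = 6.232 kJ/mol
Linear interpolation between T = 346.0 (H_out = 4.994) and T = 347.4 (H_out = 6.232) on hF = 6.017 gives T ≈ 347.2 K, at which ψ = 0.15.

T = 347.2 K, V/F = 0.15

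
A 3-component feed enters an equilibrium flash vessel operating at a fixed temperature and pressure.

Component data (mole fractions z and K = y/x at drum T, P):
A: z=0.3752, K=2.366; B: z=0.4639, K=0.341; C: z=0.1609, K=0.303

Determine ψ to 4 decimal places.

ψ = 0.1036

Let ψ = V/F and solve Σ zᵢ(Kᵢ−1)/(1+ψ(Kᵢ−1)) = 0.
g(0) = ΣzᵢKᵢ − 1 = 0.0947 and g(1) = 1 − Σzᵢ/Kᵢ = -1.0500, so a root lies in (0, 1).
Iterate (Newton) starting at ψ = 0.5:
  ψ = 0.5000: g = -0.32355, g' = -0.8795 → ψ = 0.1321
  ψ = 0.1321: g = -0.02420, g' = -0.8390 → ψ = 0.1032
  ψ = 0.1032: g = 0.00030, g' = -0.8604 → ψ = 0.1036
Converged at ψ = 0.1036.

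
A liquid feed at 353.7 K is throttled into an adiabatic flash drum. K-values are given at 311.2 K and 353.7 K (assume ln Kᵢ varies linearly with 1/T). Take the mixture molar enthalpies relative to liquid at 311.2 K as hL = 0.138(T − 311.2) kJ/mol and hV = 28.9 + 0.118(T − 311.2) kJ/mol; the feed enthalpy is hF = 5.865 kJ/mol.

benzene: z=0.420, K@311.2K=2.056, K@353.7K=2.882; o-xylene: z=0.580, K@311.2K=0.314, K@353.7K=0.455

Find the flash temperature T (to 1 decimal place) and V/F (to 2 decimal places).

T = 319.9 K, V/F = 0.16

Adiabatic flash: solve Rachford–Rice at each trial T, then check hF = ψ·hV(T) + (1−ψ)·hL(T).
  T = 311.2 K: K = (2.056, 0.314), RR gives ψ = 0.063, H_out = 1.821 kJ/mol
  T = 353.7 K: K = (2.882, 0.455), RR gives ψ = 0.462, H_out = 18.837 kJ/mol
  T = 332.4 K: K = (2.460, 0.382), RR gives ψ = 0.283, H_out = 10.973 kJ/mol
  T = 321.8 K: K = (2.255, 0.348), RR gives ψ = 0.182, H_out = 6.678 kJ/mol
  T = 316.5 K: K = (2.155, 0.331), RR gives ψ = 0.125, H_out = 4.341 kJ/mol
  T = 319.1 K: K = (2.204, 0.339), RR gives ψ = 0.154, H_out = 5.507 kJ/mol
  T = 320.5 K: K = (2.231, 0.343), RR gives ψ = 0.168, H_out = 6.119 kJ/mol
Linear interpolation between T = 319.1 (H_out = 5.507) and T = 320.5 (H_out = 6.119) on hF = 5.865 gives T ≈ 319.9 K, at which ψ = 0.16.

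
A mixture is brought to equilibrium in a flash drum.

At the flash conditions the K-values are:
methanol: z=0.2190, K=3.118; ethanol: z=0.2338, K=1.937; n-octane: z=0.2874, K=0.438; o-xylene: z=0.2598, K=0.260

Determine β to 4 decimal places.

Rachford–Rice: g(β) = Σ zᵢ(Kᵢ−1)/(1+β(Kᵢ−1)) = 0.
Feasibility: ΣzᵢKᵢ = 1.3291, Σzᵢ/Kᵢ = 1.8463 — both > 1, two phases present.
Iterate (Newton) starting at β = 0.43:
  β = 0.4300: g = -0.09606, g' = -0.8373 → β = 0.3153
  β = 0.3153: g = 0.00018, g' = -0.8516 → β = 0.3155
Converged at β = 0.3155.

β = 0.3155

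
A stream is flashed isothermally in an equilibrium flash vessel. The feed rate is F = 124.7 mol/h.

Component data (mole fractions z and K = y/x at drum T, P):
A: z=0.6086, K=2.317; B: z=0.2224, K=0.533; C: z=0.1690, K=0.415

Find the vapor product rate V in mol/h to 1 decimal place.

V = 107.9 mol/h

Rachford–Rice: g(V/F) = Σ zᵢ(Kᵢ−1)/(1+V/F(Kᵢ−1)) = 0.
Check two-phase: ΣzᵢKᵢ = 1.5988 > 1 and Σzᵢ/Kᵢ = 1.0872 > 1, so g(0) = 0.5988 > 0 and g(1) = -0.0872 < 0.
Iterate (Newton) starting at V/F = 0.44:
  V/F = 0.4400: g = 0.24361, g' = -0.6048 → V/F = 0.8428
  V/F = 0.8428: g = 0.01361, g' = -0.5940 → V/F = 0.8657
  V/F = 0.8657: g = -0.00012, g' = -0.6046 → V/F = 0.8655
Converged at V/F = 0.8655.
Then V = V/F·F = 0.8655·124.7 = 107.9 mol/h and L = F − V = 16.8 mol/h.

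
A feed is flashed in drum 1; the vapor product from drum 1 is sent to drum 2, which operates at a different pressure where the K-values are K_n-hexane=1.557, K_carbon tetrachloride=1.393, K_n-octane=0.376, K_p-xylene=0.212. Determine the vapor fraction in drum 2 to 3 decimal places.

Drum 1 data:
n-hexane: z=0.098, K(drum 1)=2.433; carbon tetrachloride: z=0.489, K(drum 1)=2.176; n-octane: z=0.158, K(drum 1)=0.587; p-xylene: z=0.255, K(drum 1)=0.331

Drum 1:
Rachford–Rice: g(ψ₁) = Σ zᵢ(Kᵢ−1)/(1+ψ₁(Kᵢ−1)) = 0.
Check two-phase: ΣzᵢKᵢ = 1.480 > 1 and Σzᵢ/Kᵢ = 1.305 > 1, so g(0) = 0.480 > 0 and g(1) = -0.305 < 0.
Newton iteration, ψ₁⁰ = 0.69:
  ψ₁ = 0.690: g = -0.0200, g' = -0.703 → ψ₁ = 0.662
  ψ₁ = 0.662: g = -0.0003, g' = -0.685 → ψ₁ = 0.661
Converged at ψ₁ = 0.661.
Drum-1 compositions:
  n-hexane: x = 0.050, y = 0.122
  carbon tetrachloride: x = 0.275, y = 0.599
  n-octane: x = 0.217, y = 0.128
  p-xylene: x = 0.457, y = 0.151
Drum-2 feed = drum-1 vapor: z₂ = (0.1224, 0.5986, 0.1276, 0.1513).
Drum 2:
Let ψ₂ = V/F and solve Σ zᵢ(Kᵢ−1)/(1+ψ₂(Kᵢ−1)) = 0.
Feasibility: ΣzᵢKᵢ = 1.105, Σzᵢ/Kᵢ = 1.562 — both > 1, two phases present.
Newton–Raphson from ψ₂ = 0.5:
  ψ₂ = 0.500: g = -0.0625, g' = -0.449 → ψ₂ = 0.361
  ψ₂ = 0.361: g = -0.0065, g' = -0.363 → ψ₂ = 0.343
Converged at ψ₂ = 0.343.
  n-hexane: x = 0.103, y = 0.160
  carbon tetrachloride: x = 0.528, y = 0.735
  n-octane: x = 0.162, y = 0.061
  p-xylene: x = 0.207, y = 0.044

V/F (drum 2) = 0.343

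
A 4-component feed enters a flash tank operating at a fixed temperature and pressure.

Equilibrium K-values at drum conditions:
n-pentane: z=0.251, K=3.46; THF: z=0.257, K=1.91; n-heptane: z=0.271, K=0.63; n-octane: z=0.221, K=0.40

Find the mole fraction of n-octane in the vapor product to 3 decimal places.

y_n-octane = 0.154

Let β = V/F and solve Σ zᵢ(Kᵢ−1)/(1+β(Kᵢ−1)) = 0.
Check two-phase: ΣzᵢKᵢ = 1.618 > 1 and Σzᵢ/Kᵢ = 1.190 > 1, so g(0) = 0.618 > 0 and g(1) = -0.190 < 0.
Newton iteration, β⁰ = 0.5:
  β = 0.500: g = 0.1252, g' = -0.624 → β = 0.701
  β = 0.701: g = 0.0055, g' = -0.589 → β = 0.710
Converged at β = 0.710.
Compositions from xᵢ = zᵢ/(1+β(Kᵢ−1)), yᵢ = Kᵢxᵢ:
  n-pentane: x = 0.091, y = 0.316
  THF: x = 0.156, y = 0.298
  n-heptane: x = 0.368, y = 0.232
  n-octane: x = 0.385, y = 0.154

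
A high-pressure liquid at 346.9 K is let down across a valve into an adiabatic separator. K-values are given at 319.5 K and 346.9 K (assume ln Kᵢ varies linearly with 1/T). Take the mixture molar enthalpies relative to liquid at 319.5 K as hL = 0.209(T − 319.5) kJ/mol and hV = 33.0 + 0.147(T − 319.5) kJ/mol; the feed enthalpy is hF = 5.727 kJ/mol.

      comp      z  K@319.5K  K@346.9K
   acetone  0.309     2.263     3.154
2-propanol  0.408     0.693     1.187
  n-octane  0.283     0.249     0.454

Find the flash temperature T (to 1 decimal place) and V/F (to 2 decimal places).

T = 322.5 K, V/F = 0.16

Adiabatic flash: solve Rachford–Rice at each trial T, then check hF = ψ·hV(T) + (1−ψ)·hL(T).
  T = 319.5 K: K = (2.263, 0.693, 0.249), RR gives ψ = 0.080, H_out = 2.636 kJ/mol
  T = 346.9 K: K = (3.154, 1.187, 0.454), RR gives ψ = 0.876, H_out = 33.142 kJ/mol
  T = 333.2 K: K = (2.690, 0.917, 0.340), RR gives ψ = 0.443, H_out = 17.092 kJ/mol
  T = 326.4 K: K = (2.473, 0.800, 0.292), RR gives ψ = 0.256, H_out = 9.791 kJ/mol
  T = 322.9 K: K = (2.365, 0.745, 0.270), RR gives ψ = 0.166, H_out = 6.151 kJ/mol
  T = 321.2 K: K = (2.314, 0.718, 0.259), RR gives ψ = 0.123, H_out = 4.394 kJ/mol
Linear interpolation between T = 321.2 (H_out = 4.394) and T = 322.9 (H_out = 6.151) on hF = 5.727 gives T ≈ 322.5 K, at which ψ = 0.16.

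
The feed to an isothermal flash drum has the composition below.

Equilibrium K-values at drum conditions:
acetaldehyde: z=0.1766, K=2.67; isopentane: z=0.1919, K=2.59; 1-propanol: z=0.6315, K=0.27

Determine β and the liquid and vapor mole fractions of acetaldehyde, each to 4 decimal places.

β = 0.1169, x_acetaldehyde = 0.1477, y_acetaldehyde = 0.3945

Rachford–Rice: g(β) = Σ zᵢ(Kᵢ−1)/(1+β(Kᵢ−1)) = 0.
g(0) = ΣzᵢKᵢ − 1 = 0.1390 and g(1) = 1 − Σzᵢ/Kᵢ = -1.4791, so a root lies in (0, 1).
Newton–Raphson from β = 0.5:
  β = 0.5000: g = -0.39527, g' = -1.1314 → β = 0.1506
  β = 0.1506: g = -0.03615, g' = -1.0550 → β = 0.1164
  β = 0.1164: g = 0.00062, g' = -1.0927 → β = 0.1169
Converged at β = 0.1169.
Compositions from xᵢ = zᵢ/(1+β(Kᵢ−1)), yᵢ = Kᵢxᵢ:
  acetaldehyde: x = 0.1477, y = 0.3945
  isopentane: x = 0.1618, y = 0.4191
  1-propanol: x = 0.6904, y = 0.1864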